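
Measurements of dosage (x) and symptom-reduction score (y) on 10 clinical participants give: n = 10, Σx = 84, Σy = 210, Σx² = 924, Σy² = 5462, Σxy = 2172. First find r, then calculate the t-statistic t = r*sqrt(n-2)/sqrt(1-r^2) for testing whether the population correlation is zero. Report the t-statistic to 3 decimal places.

Numerator: nΣxy − (Σx)(Σy) = 10·2172 − (84)(210) = 4080
Denominator: √[(nΣx²−(Σx)²)(nΣy²−(Σy)²)]
  nΣx²−(Σx)² = 10·924 − 7056 = 2184;  nΣy²−(Σy)² = 10·5462 − 44100 = 10520
  √(2184·10520) = √22975680 = 4793.2953
r = 4080 / 4793.2953 = 0.8512
t = r·√(n−2)/√(1−r²) = 0.8512·√8 / √(1−0.724541) = 2.407557 / 0.524842 = 4.587

4.587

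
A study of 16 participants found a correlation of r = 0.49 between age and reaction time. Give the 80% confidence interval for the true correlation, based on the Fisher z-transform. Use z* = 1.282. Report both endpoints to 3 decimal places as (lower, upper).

(0.179, 0.712)

z_r = atanh(0.49) = 0.536060;  SE = 1/√(n−3) = 1/√13 = 0.277350
z-limits: 0.536060 ± 1.282·0.277350 = 0.536060 ± 0.355563 = [0.180497, 0.891623]
ρ-limits: (tanh 0.180497, tanh 0.891623) = (0.179, 0.712)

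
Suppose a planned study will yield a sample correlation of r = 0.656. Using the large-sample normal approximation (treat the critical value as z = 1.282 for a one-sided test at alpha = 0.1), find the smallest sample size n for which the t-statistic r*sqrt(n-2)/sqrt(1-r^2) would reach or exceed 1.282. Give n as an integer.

Need r·√(n−2)/√(1−r²) ≥ 1.282
√(n−2) ≥ 1.282·√(1−0.430336) / 0.656 = 1.282·0.754761 / 0.656 = 1.4750
n−2 ≥ 2.1756  ⇒  n ≥ 4.1756
Smallest integer n = 5

5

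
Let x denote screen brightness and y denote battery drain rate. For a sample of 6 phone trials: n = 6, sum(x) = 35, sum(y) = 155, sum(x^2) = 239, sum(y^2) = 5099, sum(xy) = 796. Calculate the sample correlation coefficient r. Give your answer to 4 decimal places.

S_xy = nΣxy − ΣxΣy = 6·796 − 35·155 = 4776 − 5425 = -649
S_xx = nΣx² − (Σx)² = 6·239 − 35² = 1434 − 1225 = 209
S_yy = nΣy² − (Σy)² = 6·5099 − 155² = 30594 − 24025 = 6569
r = S_xy / √(S_xx·S_yy) = -649 / √(209·6569) = -649 / √1372921 = -649 / 1171.7171 = -0.5539

-0.5539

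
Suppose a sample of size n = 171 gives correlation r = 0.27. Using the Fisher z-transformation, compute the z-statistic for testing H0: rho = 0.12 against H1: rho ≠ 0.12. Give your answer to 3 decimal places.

z_r = atanh(0.27) = 0.276864,  z_0 = atanh(0.12) = 0.120581
SE = 1/√(n−3) = 1/√168 = 0.077152
z = (z_r − z_0)/SE = (0.276864 − 0.120581) / 0.077152 = 0.156283 / 0.077152 = 2.026

2.026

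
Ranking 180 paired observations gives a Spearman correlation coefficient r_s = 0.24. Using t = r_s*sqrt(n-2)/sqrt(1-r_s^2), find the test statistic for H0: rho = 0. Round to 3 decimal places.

t = r_s·√(n−2) / √(1−r_s²) with r_s = 0.24, n = 180
  = 0.24·√178 / √(1 − 0.0576)
  = 0.24·13.341664 / 0.970773
  = 3.201999 / 0.970773 = 3.298

3.298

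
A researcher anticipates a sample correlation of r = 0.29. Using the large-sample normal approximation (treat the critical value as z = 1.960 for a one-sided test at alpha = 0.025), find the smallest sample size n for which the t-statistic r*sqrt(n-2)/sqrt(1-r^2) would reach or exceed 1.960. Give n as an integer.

44

Need r·√(n−2)/√(1−r²) ≥ 1.960
√(n−2) ≥ 1.960·√(1−0.0841) / 0.29 = 1.960·0.957027 / 0.29 = 6.4682
n−2 ≥ 41.8376  ⇒  n ≥ 43.8376
Smallest integer n = 44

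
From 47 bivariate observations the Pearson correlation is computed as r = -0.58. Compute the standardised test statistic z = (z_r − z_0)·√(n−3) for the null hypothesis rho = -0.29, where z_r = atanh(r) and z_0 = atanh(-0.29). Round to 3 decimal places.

-2.414

z_r = atanh(-0.58) = -0.662463,  z_0 = atanh(-0.29) = -0.298566
SE = 1/√(n−3) = 1/√44 = 0.150756
z = (z_r − z_0)/SE = (-0.662463 − (-0.298566)) / 0.150756 = -0.363897 / 0.150756 = -2.414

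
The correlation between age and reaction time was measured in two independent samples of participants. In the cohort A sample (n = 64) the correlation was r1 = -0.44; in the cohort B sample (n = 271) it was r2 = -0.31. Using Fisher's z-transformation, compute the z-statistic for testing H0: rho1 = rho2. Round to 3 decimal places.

-1.069

Fisher z-transforms: z1 = atanh(-0.44) = -0.472231, z2 = atanh(-0.31) = -0.320545; difference d = -0.151686
Var(d) = 1/61 + 1/268 = 0.0163934 + 0.0037313 = 0.0201247
z = d/√Var(d) = -0.151686 / √0.0201247 = -0.151686 / 0.141862 = -1.069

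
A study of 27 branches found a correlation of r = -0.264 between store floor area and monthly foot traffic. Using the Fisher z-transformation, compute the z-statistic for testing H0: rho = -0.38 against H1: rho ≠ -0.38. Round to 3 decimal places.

0.635

z_r = atanh(-0.264) = -0.270403,  z_0 = atanh(-0.38) = -0.400060
SE = 1/√(n−3) = 1/√24 = 0.204124
z = (z_r − z_0)/SE = (-0.270403 − (-0.400060)) / 0.204124 = 0.129657 / 0.204124 = 0.635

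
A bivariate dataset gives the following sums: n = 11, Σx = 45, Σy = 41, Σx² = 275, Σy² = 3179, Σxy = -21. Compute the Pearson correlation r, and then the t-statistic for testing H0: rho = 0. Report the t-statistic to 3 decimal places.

-1.157

Numerator: nΣxy − (Σx)(Σy) = 11·(-21) − (45)(41) = -2076
Denominator: √[(nΣx²−(Σx)²)(nΣy²−(Σy)²)]
  nΣx²−(Σx)² = 11·275 − 2025 = 1000;  nΣy²−(Σy)² = 11·3179 − 1681 = 33288
  √(1000·33288) = √33288000 = 5769.5754
r = -2076 / 5769.5754 = -0.3598
t = r·√(n−2)/√(1−r²) = -0.3598·√9 / √(1−0.129456) = -1.079400 / 0.933029 = -1.157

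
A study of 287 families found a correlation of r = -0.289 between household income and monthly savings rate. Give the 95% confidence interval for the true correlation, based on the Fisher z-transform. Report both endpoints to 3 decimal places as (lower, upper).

(-0.392, -0.179)

Fisher z: z_r = atanh(r) = ½·ln((1+(-0.289))/(1−(-0.289))) = -0.297475
SE(z) = 1/√(n−3) = 1/√284 = 0.059339
95% ⇒ z* = 1.960; margin = 1.960·0.059339 = 0.116304
CI on z-scale: (-0.413779, -0.181171)
Back-transform: tanh(-0.413779) = -0.391677, tanh(-0.181171) = -0.179214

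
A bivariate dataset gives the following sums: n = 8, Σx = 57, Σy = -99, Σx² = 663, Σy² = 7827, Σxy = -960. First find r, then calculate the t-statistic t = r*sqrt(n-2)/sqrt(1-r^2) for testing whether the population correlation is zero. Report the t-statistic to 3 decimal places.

Numerator: nΣxy − (Σx)(Σy) = 8·(-960) − (57)(-99) = -2037
Denominator: √[(nΣx²−(Σx)²)(nΣy²−(Σy)²)]
  nΣx²−(Σx)² = 8·663 − 3249 = 2055;  nΣy²−(Σy)² = 8·7827 − 9801 = 52815
  √(2055·52815) = √108534825 = 10418.0048
r = -2037 / 10418.0048 = -0.1955
t = r·√(n−2)/√(1−r²) = -0.1955·√6 / √(1−0.038220) = -0.478875 / 0.980704 = -0.488

-0.488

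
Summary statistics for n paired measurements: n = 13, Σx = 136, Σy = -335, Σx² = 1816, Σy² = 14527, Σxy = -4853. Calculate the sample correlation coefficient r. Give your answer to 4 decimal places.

-0.8857

S_xy = nΣxy − ΣxΣy = 13·(-4853) − 136·(-335) = -63089 − (-45560) = -17529
S_xx = nΣx² − (Σx)² = 13·1816 − 136² = 23608 − 18496 = 5112
S_yy = nΣy² − (Σy)² = 13·14527 − (-335)² = 188851 − 112225 = 76626
r = S_xy / √(S_xx·S_yy) = -17529 / √(5112·76626) = -17529 / √391712112 = -17529 / 19791.7183 = -0.8857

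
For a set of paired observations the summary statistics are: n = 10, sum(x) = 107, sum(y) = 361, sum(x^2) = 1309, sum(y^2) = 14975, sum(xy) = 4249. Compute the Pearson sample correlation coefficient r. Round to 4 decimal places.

Numerator: nΣxy − (Σx)(Σy) = 10·4249 − (107)(361) = 3863
Denominator: √[(nΣx²−(Σx)²)(nΣy²−(Σy)²)]
  nΣx²−(Σx)² = 10·1309 − 11449 = 1641;  nΣy²−(Σy)² = 10·14975 − 130321 = 19429
  √(1641·19429) = √31882989 = 5646.5024
r = 3863 / 5646.5024 = 0.6841

0.6841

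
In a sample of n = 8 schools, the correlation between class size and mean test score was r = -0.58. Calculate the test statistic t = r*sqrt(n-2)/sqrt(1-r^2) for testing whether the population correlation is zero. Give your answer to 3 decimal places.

1 − r² = 1 − 0.3364 = 0.6636;  √(1−r²) = 0.814616
√(n−2) = √6 = 2.449490
t = r·√(n−2)/√(1−r²) = -0.58 · 2.449490 / 0.814616 = -1.744

-1.744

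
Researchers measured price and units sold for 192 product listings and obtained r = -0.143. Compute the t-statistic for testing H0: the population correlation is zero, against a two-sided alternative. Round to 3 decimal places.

t = r·√(n−2) / √(1−r²) with r = -0.143, n = 192
  = -0.143·√190 / √(1 − 0.020449)
  = -0.143·13.784049 / 0.989723
  = -1.971119 / 0.989723 = -1.992

-1.992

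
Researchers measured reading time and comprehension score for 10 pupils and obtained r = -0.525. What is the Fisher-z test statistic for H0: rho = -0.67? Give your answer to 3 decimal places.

Fisher z: atanh(-0.525) = -0.583217, atanh(-0.67) = -0.810743
z = (z_r − z_0)·√(n−3) = (-0.583217 − (-0.810743))·√7 = 0.227526 · 2.645751 = 0.602

0.602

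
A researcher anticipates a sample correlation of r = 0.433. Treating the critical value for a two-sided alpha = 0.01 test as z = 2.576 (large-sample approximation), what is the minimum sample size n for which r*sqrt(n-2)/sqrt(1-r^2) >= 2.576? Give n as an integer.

31

Need r·√(n−2)/√(1−r²) ≥ 2.576
√(n−2) ≥ 2.576·√(1−0.187489) / 0.433 = 2.576·0.901394 / 0.433 = 5.3626
n−2 ≥ 28.7575  ⇒  n ≥ 30.7575
Smallest integer n = 31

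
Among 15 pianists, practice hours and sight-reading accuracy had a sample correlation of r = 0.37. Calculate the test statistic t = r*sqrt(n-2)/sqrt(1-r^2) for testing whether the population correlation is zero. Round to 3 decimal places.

1 − r² = 1 − 0.1369 = 0.8631;  √(1−r²) = 0.929032
√(n−2) = √13 = 3.605551
t = r·√(n−2)/√(1−r²) = 0.37 · 3.605551 / 0.929032 = 1.436

1.436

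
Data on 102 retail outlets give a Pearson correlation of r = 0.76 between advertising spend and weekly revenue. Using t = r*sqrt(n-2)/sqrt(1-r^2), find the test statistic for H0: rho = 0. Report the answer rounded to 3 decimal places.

t = r·√(n−2) / √(1−r²) with r = 0.76, n = 102
  = 0.76·√100 / √(1 − 0.5776)
  = 0.76·10.000000 / 0.649923
  = 7.600000 / 0.649923 = 11.694

11.694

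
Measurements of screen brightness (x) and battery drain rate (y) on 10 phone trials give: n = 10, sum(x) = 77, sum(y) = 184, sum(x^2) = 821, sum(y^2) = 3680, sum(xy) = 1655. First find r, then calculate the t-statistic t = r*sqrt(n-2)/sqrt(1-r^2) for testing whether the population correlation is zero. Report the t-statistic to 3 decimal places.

6.602

S_xy = nΣxy − ΣxΣy = 10·1655 − 77·184 = 16550 − 14168 = 2382
S_xx = nΣx² − (Σx)² = 10·821 − 77² = 8210 − 5929 = 2281
S_yy = nΣy² − (Σy)² = 10·3680 − 184² = 36800 − 33856 = 2944
r = S_xy / √(S_xx·S_yy) = 2382 / √(2281·2944) = 2382 / √6715264 = 2382 / 2591.3826 = 0.9192
t = r·√(n−2)/√(1−r²) = 0.9192·√8 / √(1−0.844929) = 2.599890 / 0.393791 = 6.602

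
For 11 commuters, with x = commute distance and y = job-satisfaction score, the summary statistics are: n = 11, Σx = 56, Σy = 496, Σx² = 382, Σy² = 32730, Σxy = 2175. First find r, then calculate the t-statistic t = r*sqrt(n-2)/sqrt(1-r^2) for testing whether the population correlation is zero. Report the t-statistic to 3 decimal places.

S_xy = nΣxy − ΣxΣy = 11·2175 − 56·496 = 23925 − 27776 = -3851
S_xx = nΣx² − (Σx)² = 11·382 − 56² = 4202 − 3136 = 1066
S_yy = nΣy² − (Σy)² = 11·32730 − 496² = 360030 − 246016 = 114014
r = S_xy / √(S_xx·S_yy) = -3851 / √(1066·114014) = -3851 / √121538924 = -3851 / 11024.4693 = -0.3493
t = r·√(n−2)/√(1−r²) = -0.3493·√9 / √(1−0.122010) = -1.047900 / 0.937011 = -1.118

-1.118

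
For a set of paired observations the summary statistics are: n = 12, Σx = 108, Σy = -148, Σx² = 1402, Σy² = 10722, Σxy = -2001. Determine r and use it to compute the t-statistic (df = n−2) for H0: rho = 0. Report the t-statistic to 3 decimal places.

Numerator: nΣxy − (Σx)(Σy) = 12·(-2001) − (108)(-148) = -8028
Denominator: √[(nΣx²−(Σx)²)(nΣy²−(Σy)²)]
  nΣx²−(Σx)² = 12·1402 − 11664 = 5160;  nΣy²−(Σy)² = 12·10722 − 21904 = 106760
  √(5160·106760) = √550881600 = 23470.8670
r = -8028 / 23470.8670 = -0.3420
t = r·√(n−2)/√(1−r²) = -0.3420·√10 / √(1−0.116964) = -1.081499 / 0.939700 = -1.151

-1.151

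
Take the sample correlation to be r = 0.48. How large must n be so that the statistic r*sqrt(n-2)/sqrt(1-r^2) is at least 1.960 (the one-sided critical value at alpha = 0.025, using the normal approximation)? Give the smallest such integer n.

15

r√(n−2)/√(1−r²) ≥ 1.960  ⇔  n−2 ≥ (1.960)²·(1−r²)/r²
(1−r²)/r² = (1−0.2304)/0.2304 = 3.3403
n ≥ 2 + 3.8416·3.3403 = 2 + 12.8321 = 14.8321
⌈14.8321⌉ = 15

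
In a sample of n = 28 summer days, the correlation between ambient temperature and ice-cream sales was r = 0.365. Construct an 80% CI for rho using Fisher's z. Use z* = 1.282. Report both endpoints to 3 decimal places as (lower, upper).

z_r = atanh(0.365) = 0.382642;  SE = 1/√(n−3) = 1/√25 = 0.200000
z-limits: 0.382642 ± 1.282·0.200000 = 0.382642 ± 0.256400 = [0.126242, 0.639042]
ρ-limits: (tanh 0.126242, tanh 0.639042) = (0.126, 0.564)

(0.126, 0.564)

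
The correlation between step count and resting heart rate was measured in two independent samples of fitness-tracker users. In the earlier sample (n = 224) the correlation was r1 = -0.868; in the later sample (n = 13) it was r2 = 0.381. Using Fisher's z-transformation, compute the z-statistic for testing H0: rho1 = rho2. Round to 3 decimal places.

-5.339

Fisher z-transforms: z1 = atanh(-0.868) = -1.324911, z2 = atanh(0.381) = 0.401229; difference d = -1.726140
Var(d) = 1/221 + 1/10 = 0.0045249 + 0.1000000 = 0.1045249
z = d/√Var(d) = -1.726140 / √0.1045249 = -1.726140 / 0.323303 = -5.339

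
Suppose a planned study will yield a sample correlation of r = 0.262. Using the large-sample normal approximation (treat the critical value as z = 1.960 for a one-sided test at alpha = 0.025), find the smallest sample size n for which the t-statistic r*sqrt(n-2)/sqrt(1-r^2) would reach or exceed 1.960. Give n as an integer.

Need r·√(n−2)/√(1−r²) ≥ 1.960
√(n−2) ≥ 1.960·√(1−0.068644) / 0.262 = 1.960·0.965068 / 0.262 = 7.2196
n−2 ≥ 52.1226  ⇒  n ≥ 54.1226
Smallest integer n = 55

55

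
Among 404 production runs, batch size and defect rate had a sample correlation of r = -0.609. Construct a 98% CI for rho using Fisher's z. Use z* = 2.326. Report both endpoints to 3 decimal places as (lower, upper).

(-0.677, -0.531)

Fisher z: z_r = atanh(r) = ½·ln((1+(-0.609))/(1−(-0.609))) = -0.707330
SE(z) = 1/√(n−3) = 1/√401 = 0.049938
98% ⇒ z* = 2.326; margin = 2.326·0.049938 = 0.116156
CI on z-scale: (-0.823486, -0.591174)
Back-transform: tanh(-0.823486) = -0.676963, tanh(-0.591174) = -0.530739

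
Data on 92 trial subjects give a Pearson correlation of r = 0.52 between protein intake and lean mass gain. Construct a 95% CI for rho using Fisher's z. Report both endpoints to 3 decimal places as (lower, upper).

(0.353, 0.655)

z_r = atanh(0.52) = 0.576340;  SE = 1/√(n−3) = 1/√89 = 0.106000
z-limits: 0.576340 ± 1.960·0.106000 = 0.576340 ± 0.207760 = [0.368580, 0.784100]
ρ-limits: (tanh 0.368580, tanh 0.784100) = (0.353, 0.655)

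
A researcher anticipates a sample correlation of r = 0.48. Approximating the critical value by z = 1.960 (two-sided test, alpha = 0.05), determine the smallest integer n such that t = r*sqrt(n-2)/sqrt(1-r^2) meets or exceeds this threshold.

15

r√(n−2)/√(1−r²) ≥ 1.960  ⇔  n−2 ≥ (1.960)²·(1−r²)/r²
(1−r²)/r² = (1−0.2304)/0.2304 = 3.3403
n ≥ 2 + 3.8416·3.3403 = 2 + 12.8321 = 14.8321
⌈14.8321⌉ = 15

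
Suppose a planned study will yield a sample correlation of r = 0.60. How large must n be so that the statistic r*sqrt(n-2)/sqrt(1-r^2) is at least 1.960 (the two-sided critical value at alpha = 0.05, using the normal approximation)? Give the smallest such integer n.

9

r√(n−2)/√(1−r²) ≥ 1.960  ⇔  n−2 ≥ (1.960)²·(1−r²)/r²
(1−r²)/r² = (1−0.3600)/0.3600 = 1.7778
n ≥ 2 + 3.8416·1.7778 = 2 + 6.8296 = 8.8296
⌈8.8296⌉ = 9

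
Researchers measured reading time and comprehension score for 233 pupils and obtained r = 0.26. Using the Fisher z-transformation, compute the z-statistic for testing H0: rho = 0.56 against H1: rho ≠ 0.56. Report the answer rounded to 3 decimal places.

-5.562

Fisher z: atanh(0.26) = 0.266108, atanh(0.56) = 0.632833
z = (z_r − z_0)·√(n−3) = (0.266108 − 0.632833)·√230 = -0.366725 · 15.165751 = -5.562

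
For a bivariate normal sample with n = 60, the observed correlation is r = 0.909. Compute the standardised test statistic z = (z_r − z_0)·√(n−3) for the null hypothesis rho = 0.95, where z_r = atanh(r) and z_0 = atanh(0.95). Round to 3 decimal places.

Fisher z: atanh(0.909) = 1.521738, atanh(0.95) = 1.831781
z = (z_r − z_0)·√(n−3) = (1.521738 − 1.831781)·√57 = -0.310043 · 7.549834 = -2.341

-2.341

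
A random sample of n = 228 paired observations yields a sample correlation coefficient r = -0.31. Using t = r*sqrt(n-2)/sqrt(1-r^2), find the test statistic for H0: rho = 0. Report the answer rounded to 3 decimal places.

1 − r² = 1 − 0.0961 = 0.9039;  √(1−r²) = 0.950737
√(n−2) = √226 = 15.033296
t = r·√(n−2)/√(1−r²) = -0.31 · 15.033296 / 0.950737 = -4.902

-4.902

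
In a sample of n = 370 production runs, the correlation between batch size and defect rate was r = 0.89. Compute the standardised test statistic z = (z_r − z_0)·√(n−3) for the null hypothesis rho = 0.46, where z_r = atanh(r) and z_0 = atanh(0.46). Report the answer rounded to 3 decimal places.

Fisher z: atanh(0.89) = 1.421926, atanh(0.46) = 0.497311
z = (z_r − z_0)·√(n−3) = (1.421926 − 0.497311)·√367 = 0.924615 · 19.157244 = 17.713

17.713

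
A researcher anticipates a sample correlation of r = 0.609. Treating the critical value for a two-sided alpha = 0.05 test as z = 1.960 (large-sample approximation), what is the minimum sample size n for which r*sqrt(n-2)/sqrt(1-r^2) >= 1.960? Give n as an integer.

Need r·√(n−2)/√(1−r²) ≥ 1.960
√(n−2) ≥ 1.960·√(1−0.370881) / 0.609 = 1.960·0.793170 / 0.609 = 2.5527
n−2 ≥ 6.5163  ⇒  n ≥ 8.5163
Smallest integer n = 9

9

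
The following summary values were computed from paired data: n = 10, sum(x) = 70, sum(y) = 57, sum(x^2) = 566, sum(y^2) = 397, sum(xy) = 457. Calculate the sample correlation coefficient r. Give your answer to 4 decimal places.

Numerator: nΣxy − (Σx)(Σy) = 10·457 − (70)(57) = 580
Denominator: √[(nΣx²−(Σx)²)(nΣy²−(Σy)²)]
  nΣx²−(Σx)² = 10·566 − 4900 = 760;  nΣy²−(Σy)² = 10·397 − 3249 = 721
  √(760·721) = √547960 = 740.2432
r = 580 / 740.2432 = 0.7835

0.7835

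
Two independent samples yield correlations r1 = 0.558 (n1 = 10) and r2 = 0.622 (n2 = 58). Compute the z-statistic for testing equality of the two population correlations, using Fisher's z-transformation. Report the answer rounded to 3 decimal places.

-0.245

z1 = atanh(0.558) = 0.629924,  z2 = atanh(0.622) = 0.728261
SE = √(1/(n1−3) + 1/(n2−3)) = √(1/7 + 1/55) = √(0.1428571 + 0.0181818) = √0.1610389 = 0.401297
z = (z1 − z2)/SE = (0.629924 − 0.728261) / 0.401297 = -0.098337 / 0.401297 = -0.245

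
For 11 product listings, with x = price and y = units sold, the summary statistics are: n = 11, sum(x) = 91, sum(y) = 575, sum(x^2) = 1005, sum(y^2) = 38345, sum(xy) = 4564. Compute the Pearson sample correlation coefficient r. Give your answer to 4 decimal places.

S_xy = nΣxy − ΣxΣy = 11·4564 − 91·575 = 50204 − 52325 = -2121
S_xx = nΣx² − (Σx)² = 11·1005 − 91² = 11055 − 8281 = 2774
S_yy = nΣy² − (Σy)² = 11·38345 − 575² = 421795 − 330625 = 91170
r = S_xy / √(S_xx·S_yy) = -2121 / √(2774·91170) = -2121 / √252905580 = -2121 / 15903.0054 = -0.1334

-0.1334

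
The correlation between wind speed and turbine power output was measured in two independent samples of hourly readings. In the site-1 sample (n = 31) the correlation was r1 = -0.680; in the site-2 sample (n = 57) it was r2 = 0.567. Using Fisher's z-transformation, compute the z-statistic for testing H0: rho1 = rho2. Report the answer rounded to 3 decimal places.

Fisher z-transforms: z1 = atanh(-0.680) = -0.829114, z2 = atanh(0.567) = 0.643090; difference d = -1.472204
Var(d) = 1/28 + 1/54 = 0.0357143 + 0.0185185 = 0.0542328
z = d/√Var(d) = -1.472204 / √0.0542328 = -1.472204 / 0.232879 = -6.322

-6.322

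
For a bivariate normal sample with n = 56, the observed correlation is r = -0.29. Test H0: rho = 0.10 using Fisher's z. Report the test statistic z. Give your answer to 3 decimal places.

-2.904

Fisher z: atanh(-0.29) = -0.298566, atanh(0.10) = 0.100335
z = (z_r − z_0)·√(n−3) = (-0.298566 − 0.100335)·√53 = -0.398901 · 7.280110 = -2.904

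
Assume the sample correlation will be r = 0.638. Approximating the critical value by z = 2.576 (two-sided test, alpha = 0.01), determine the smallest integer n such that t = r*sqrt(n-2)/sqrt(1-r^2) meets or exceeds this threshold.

12

r√(n−2)/√(1−r²) ≥ 2.576  ⇔  n−2 ≥ (2.576)²·(1−r²)/r²
(1−r²)/r² = (1−0.407044)/0.407044 = 1.4567
n ≥ 2 + 6.635776·1.4567 = 2 + 9.6663 = 11.6663
⌈11.6663⌉ = 12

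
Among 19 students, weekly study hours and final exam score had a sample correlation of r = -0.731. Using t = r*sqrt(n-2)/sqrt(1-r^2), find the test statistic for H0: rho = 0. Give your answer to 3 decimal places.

-4.417

1 − r² = 1 − 0.534361 = 0.465639;  √(1−r²) = 0.682377
√(n−2) = √17 = 4.123106
t = r·√(n−2)/√(1−r²) = -0.731 · 4.123106 / 0.682377 = -4.417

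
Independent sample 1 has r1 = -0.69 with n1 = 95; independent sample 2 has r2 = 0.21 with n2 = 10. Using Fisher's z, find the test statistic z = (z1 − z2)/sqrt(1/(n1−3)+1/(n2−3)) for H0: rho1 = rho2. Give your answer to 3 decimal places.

-2.706

z1 = atanh(-0.69) = -0.847956,  z2 = atanh(0.21) = 0.213171
SE = √(1/(n1−3) + 1/(n2−3)) = √(1/92 + 1/7) = √(0.0108696 + 0.1428571) = √0.1537267 = 0.392080
z = (z1 − z2)/SE = (-0.847956 − 0.213171) / 0.392080 = -1.061127 / 0.392080 = -2.706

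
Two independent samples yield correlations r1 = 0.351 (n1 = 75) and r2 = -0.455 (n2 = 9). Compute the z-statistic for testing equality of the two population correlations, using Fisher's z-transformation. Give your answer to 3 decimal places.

2.018

Fisher z-transforms: z1 = atanh(0.351) = 0.366584, z2 = atanh(-0.455) = -0.490988; difference d = 0.857572
Var(d) = 1/72 + 1/6 = 0.0138889 + 0.1666667 = 0.1805556
z = d/√Var(d) = 0.857572 / √0.1805556 = 0.857572 / 0.424918 = 2.018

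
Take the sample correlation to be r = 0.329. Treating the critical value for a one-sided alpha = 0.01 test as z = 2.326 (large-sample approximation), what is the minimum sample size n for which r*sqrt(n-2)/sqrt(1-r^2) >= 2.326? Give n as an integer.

r√(n−2)/√(1−r²) ≥ 2.326  ⇔  n−2 ≥ (2.326)²·(1−r²)/r²
(1−r²)/r² = (1−0.108241)/0.108241 = 8.2386
n ≥ 2 + 5.410276·8.2386 = 2 + 44.5731 = 46.5731
⌈46.5731⌉ = 47

47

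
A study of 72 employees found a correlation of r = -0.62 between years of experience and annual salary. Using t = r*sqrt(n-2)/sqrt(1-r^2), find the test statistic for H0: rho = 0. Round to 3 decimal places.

-6.611

t = r·√(n−2) / √(1−r²) with r = -0.62, n = 72
  = -0.62·√70 / √(1 − 0.3844)
  = -0.62·8.366600 / 0.784602
  = -5.187292 / 0.784602 = -6.611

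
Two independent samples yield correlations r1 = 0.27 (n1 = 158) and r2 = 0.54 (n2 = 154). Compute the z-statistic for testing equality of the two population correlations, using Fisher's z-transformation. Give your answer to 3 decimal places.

z1 = atanh(0.27) = 0.276864,  z2 = atanh(0.54) = 0.604156
SE = √(1/(n1−3) + 1/(n2−3)) = √(1/155 + 1/151) = √(0.0064516 + 0.0066225) = √0.0130741 = 0.114342
z = (z1 − z2)/SE = (0.276864 − 0.604156) / 0.114342 = -0.327292 / 0.114342 = -2.862

-2.862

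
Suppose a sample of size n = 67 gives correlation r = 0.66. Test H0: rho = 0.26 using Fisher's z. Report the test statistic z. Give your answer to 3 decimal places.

4.214

z_r = atanh(0.66) = 0.792814,  z_0 = atanh(0.26) = 0.266108
SE = 1/√(n−3) = 1/√64 = 0.125000
z = (z_r − z_0)/SE = (0.792814 − 0.266108) / 0.125000 = 0.526706 / 0.125000 = 4.214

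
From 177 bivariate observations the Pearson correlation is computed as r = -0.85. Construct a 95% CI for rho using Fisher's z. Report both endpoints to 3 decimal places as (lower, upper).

Fisher z: z_r = atanh(r) = ½·ln((1+(-0.85))/(1−(-0.85))) = -1.256153
SE(z) = 1/√(n−3) = 1/√174 = 0.075810
95% ⇒ z* = 1.960; margin = 1.960·0.075810 = 0.148588
CI on z-scale: (-1.404741, -1.107565)
Back-transform: tanh(-1.404741) = -0.886372, tanh(-1.107565) = -0.803200

(-0.886, -0.803)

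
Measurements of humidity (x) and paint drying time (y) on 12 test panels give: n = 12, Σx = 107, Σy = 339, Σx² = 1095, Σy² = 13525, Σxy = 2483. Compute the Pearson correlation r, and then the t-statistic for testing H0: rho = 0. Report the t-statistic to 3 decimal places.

-3.315

S_xy = nΣxy − ΣxΣy = 12·2483 − 107·339 = 29796 − 36273 = -6477
S_xx = nΣx² − (Σx)² = 12·1095 − 107² = 13140 − 11449 = 1691
S_yy = nΣy² − (Σy)² = 12·13525 − 339² = 162300 − 114921 = 47379
r = S_xy / √(S_xx·S_yy) = -6477 / √(1691·47379) = -6477 / √80117889 = -6477 / 8950.8597 = -0.7236
t = r·√(n−2)/√(1−r²) = -0.7236·√10 / √(1−0.523597) = -2.288224 / 0.690220 = -3.315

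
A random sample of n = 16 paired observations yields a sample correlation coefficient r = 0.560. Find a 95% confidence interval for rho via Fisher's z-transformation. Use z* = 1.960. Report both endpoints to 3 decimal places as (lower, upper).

(0.089, 0.826)

z_r = atanh(0.560) = 0.632833;  SE = 1/√(n−3) = 1/√13 = 0.277350
z-limits: 0.632833 ± 1.960·0.277350 = 0.632833 ± 0.543606 = [0.089227, 1.176439]
ρ-limits: (tanh 0.089227, tanh 1.176439) = (0.089, 0.826)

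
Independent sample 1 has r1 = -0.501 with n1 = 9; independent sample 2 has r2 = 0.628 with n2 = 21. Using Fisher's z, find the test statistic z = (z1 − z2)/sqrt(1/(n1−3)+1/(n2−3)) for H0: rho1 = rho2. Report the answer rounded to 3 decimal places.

z1 = atanh(-0.501) = -0.550640,  z2 = atanh(0.628) = 0.738107
SE = √(1/(n1−3) + 1/(n2−3)) = √(1/6 + 1/18) = √(0.1666667 + 0.0555556) = √0.2222223 = 0.471405
z = (z1 − z2)/SE = (-0.550640 − 0.738107) / 0.471405 = -1.288747 / 0.471405 = -2.734

-2.734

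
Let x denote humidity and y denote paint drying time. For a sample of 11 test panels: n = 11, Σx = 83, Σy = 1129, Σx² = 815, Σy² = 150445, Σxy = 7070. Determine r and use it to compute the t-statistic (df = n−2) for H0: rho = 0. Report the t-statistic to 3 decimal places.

-2.066

Numerator: nΣxy − (Σx)(Σy) = 11·7070 − (83)(1129) = -15937
Denominator: √[(nΣx²−(Σx)²)(nΣy²−(Σy)²)]
  nΣx²−(Σx)² = 11·815 − 6889 = 2076;  nΣy²−(Σy)² = 11·150445 − 1274641 = 380254
  √(2076·380254) = √789407304 = 28096.3931
r = -15937 / 28096.3931 = -0.5672
t = r·√(n−2)/√(1−r²) = -0.5672·√9 / √(1−0.321716) = -1.701600 / 0.823580 = -2.066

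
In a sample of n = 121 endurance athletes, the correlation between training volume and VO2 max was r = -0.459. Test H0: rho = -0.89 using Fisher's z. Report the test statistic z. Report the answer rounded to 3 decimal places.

Fisher z: atanh(-0.459) = -0.496044, atanh(-0.89) = -1.421926
z = (z_r − z_0)·√(n−3) = (-0.496044 − (-1.421926))·√118 = 0.925882 · 10.862780 = 10.058

10.058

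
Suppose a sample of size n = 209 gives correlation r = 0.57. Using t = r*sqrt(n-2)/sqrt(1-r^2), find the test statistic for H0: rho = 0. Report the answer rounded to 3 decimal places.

9.981

1 − r² = 1 − 0.3249 = 0.6751;  √(1−r²) = 0.821645
√(n−2) = √207 = 14.387495
t = r·√(n−2)/√(1−r²) = 0.57 · 14.387495 / 0.821645 = 9.981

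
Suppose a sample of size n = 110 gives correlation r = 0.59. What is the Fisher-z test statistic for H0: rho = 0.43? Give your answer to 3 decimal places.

Fisher z: atanh(0.59) = 0.677666, atanh(0.43) = 0.459897
z = (z_r − z_0)·√(n−3) = (0.677666 − 0.459897)·√107 = 0.217769 · 10.344080 = 2.253

2.253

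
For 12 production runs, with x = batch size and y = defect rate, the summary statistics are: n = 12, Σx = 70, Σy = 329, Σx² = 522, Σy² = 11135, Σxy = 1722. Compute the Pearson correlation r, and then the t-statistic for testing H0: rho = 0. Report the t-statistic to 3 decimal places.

S_xy = nΣxy − ΣxΣy = 12·1722 − 70·329 = 20664 − 23030 = -2366
S_xx = nΣx² − (Σx)² = 12·522 − 70² = 6264 − 4900 = 1364
S_yy = nΣy² − (Σy)² = 12·11135 − 329² = 133620 − 108241 = 25379
r = S_xy / √(S_xx·S_yy) = -2366 / √(1364·25379) = -2366 / √34616956 = -2366 / 5883.6176 = -0.4021
t = r·√(n−2)/√(1−r²) = -0.4021·√10 / √(1−0.161684) = -1.271552 / 0.915596 = -1.389

-1.389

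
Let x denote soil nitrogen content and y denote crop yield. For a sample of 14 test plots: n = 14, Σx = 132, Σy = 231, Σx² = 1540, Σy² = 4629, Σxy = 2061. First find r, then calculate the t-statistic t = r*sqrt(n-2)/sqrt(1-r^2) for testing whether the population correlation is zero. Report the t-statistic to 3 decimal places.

Numerator: nΣxy − (Σx)(Σy) = 14·2061 − (132)(231) = -1638
Denominator: √[(nΣx²−(Σx)²)(nΣy²−(Σy)²)]
  nΣx²−(Σx)² = 14·1540 − 17424 = 4136;  nΣy²−(Σy)² = 14·4629 − 53361 = 11445
  √(4136·11445) = √47336520 = 6880.1541
r = -1638 / 6880.1541 = -0.2381
t = r·√(n−2)/√(1−r²) = -0.2381·√12 / √(1−0.056692) = -0.824803 / 0.971240 = -0.849

-0.849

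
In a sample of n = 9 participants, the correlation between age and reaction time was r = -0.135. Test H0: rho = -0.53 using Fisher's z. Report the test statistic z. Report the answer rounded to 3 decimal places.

z_r = atanh(-0.135) = -0.135829,  z_0 = atanh(-0.53) = -0.590145
SE = 1/√(n−3) = 1/√6 = 0.408248
z = (z_r − z_0)/SE = (-0.135829 − (-0.590145)) / 0.408248 = 0.454316 / 0.408248 = 1.113

1.113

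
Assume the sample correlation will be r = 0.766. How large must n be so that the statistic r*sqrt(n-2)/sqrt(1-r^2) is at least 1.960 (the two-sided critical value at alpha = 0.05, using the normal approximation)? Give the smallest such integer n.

5

Need r·√(n−2)/√(1−r²) ≥ 1.960
√(n−2) ≥ 1.960·√(1−0.586756) / 0.766 = 1.960·0.642841 / 0.766 = 1.6449
n−2 ≥ 2.7057  ⇒  n ≥ 4.7057
Smallest integer n = 5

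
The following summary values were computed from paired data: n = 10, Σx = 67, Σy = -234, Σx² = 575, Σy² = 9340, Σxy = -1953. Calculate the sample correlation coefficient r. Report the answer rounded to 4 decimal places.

-0.5518

Numerator: nΣxy − (Σx)(Σy) = 10·(-1953) − (67)(-234) = -3852
Denominator: √[(nΣx²−(Σx)²)(nΣy²−(Σy)²)]
  nΣx²−(Σx)² = 10·575 − 4489 = 1261;  nΣy²−(Σy)² = 10·9340 − 54756 = 38644
  √(1261·38644) = √48730084 = 6980.6937
r = -3852 / 6980.6937 = -0.5518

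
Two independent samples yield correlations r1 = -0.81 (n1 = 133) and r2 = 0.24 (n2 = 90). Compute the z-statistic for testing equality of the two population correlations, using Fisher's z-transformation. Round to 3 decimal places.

-9.904

Fisher z-transforms: z1 = atanh(-0.81) = -1.127029, z2 = atanh(0.24) = 0.244774; difference d = -1.371803
Var(d) = 1/130 + 1/87 = 0.0076923 + 0.0114943 = 0.0191866
z = d/√Var(d) = -1.371803 / √0.0191866 = -1.371803 / 0.138516 = -9.904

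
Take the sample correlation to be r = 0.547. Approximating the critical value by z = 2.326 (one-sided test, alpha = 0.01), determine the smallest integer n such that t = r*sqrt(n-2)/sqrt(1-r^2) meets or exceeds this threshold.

Need r·√(n−2)/√(1−r²) ≥ 2.326
√(n−2) ≥ 2.326·√(1−0.299209) / 0.547 = 2.326·0.837133 / 0.547 = 3.5597
n−2 ≥ 12.6715  ⇒  n ≥ 14.6715
Smallest integer n = 15

15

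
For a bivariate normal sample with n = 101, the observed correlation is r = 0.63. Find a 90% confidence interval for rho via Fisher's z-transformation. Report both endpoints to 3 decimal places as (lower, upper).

z_r = atanh(0.63) = 0.741416;  SE = 1/√(n−3) = 1/√98 = 0.101015
z-limits: 0.741416 ± 1.645·0.101015 = 0.741416 ± 0.166170 = [0.575246, 0.907586]
ρ-limits: (tanh 0.575246, tanh 0.907586) = (0.519, 0.720)

(0.519, 0.720)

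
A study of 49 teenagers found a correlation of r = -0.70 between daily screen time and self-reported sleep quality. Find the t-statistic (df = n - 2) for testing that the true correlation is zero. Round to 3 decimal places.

-6.720

1 − r² = 1 − 0.4900 = 0.5100;  √(1−r²) = 0.714143
√(n−2) = √47 = 6.855655
t = r·√(n−2)/√(1−r²) = -0.70 · 6.855655 / 0.714143 = -6.720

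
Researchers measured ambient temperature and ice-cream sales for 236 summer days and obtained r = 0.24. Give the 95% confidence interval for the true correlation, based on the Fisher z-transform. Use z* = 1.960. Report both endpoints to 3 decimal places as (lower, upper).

Fisher z: z_r = atanh(r) = ½·ln((1+0.24)/(1−0.24)) = 0.244774
SE(z) = 1/√(n−3) = 1/√233 = 0.065512
95% ⇒ z* = 1.960; margin = 1.960·0.065512 = 0.128404
CI on z-scale: (0.116370, 0.373178)
Back-transform: tanh(0.116370) = 0.115848, tanh(0.373178) = 0.356768

(0.116, 0.357)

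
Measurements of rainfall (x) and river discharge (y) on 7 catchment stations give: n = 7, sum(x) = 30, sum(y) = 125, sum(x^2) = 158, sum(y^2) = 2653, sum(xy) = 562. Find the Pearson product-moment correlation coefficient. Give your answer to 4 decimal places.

S_xy = nΣxy − ΣxΣy = 7·562 − 30·125 = 3934 − 3750 = 184
S_xx = nΣx² − (Σx)² = 7·158 − 30² = 1106 − 900 = 206
S_yy = nΣy² − (Σy)² = 7·2653 − 125² = 18571 − 15625 = 2946
r = S_xy / √(S_xx·S_yy) = 184 / √(206·2946) = 184 / √606876 = 184 / 779.0225 = 0.2362

0.2362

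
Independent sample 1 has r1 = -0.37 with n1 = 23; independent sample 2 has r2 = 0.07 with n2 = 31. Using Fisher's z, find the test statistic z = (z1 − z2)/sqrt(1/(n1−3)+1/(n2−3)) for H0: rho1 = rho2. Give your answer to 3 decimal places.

-1.566

z1 = atanh(-0.37) = -0.388423,  z2 = atanh(0.07) = 0.070115
SE = √(1/(n1−3) + 1/(n2−3)) = √(1/20 + 1/28) = √(0.0500000 + 0.0357143) = √0.0857143 = 0.292770
z = (z1 − z2)/SE = (-0.388423 − 0.070115) / 0.292770 = -0.458538 / 0.292770 = -1.566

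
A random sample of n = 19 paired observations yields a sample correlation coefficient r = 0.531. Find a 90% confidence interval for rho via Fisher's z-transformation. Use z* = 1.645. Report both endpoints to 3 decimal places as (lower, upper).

z_r = atanh(0.531) = 0.591537;  SE = 1/√(n−3) = 1/√16 = 0.250000
z-limits: 0.591537 ± 1.645·0.250000 = 0.591537 ± 0.411250 = [0.180287, 1.002787]
ρ-limits: (tanh 0.180287, tanh 1.002787) = (0.178, 0.763)

(0.178, 0.763)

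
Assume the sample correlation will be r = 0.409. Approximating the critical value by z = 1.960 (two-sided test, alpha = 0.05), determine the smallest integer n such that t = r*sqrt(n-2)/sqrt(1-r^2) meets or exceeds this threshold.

22

r√(n−2)/√(1−r²) ≥ 1.960  ⇔  n−2 ≥ (1.960)²·(1−r²)/r²
(1−r²)/r² = (1−0.167281)/0.167281 = 4.9780
n ≥ 2 + 3.8416·4.9780 = 2 + 19.1235 = 21.1235
⌈21.1235⌉ = 22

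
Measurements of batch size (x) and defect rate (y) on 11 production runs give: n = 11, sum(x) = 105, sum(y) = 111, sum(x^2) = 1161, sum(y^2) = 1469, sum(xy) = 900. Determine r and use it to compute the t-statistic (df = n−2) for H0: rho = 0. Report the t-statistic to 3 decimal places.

-2.767

Numerator: nΣxy − (Σx)(Σy) = 11·900 − (105)(111) = -1755
Denominator: √[(nΣx²−(Σx)²)(nΣy²−(Σy)²)]
  nΣx²−(Σx)² = 11·1161 − 11025 = 1746;  nΣy²−(Σy)² = 11·1469 − 12321 = 3838
  √(1746·3838) = √6701148 = 2588.6576
r = -1755 / 2588.6576 = -0.6780
t = r·√(n−2)/√(1−r²) = -0.6780·√9 / √(1−0.459684) = -2.034000 / 0.735062 = -2.767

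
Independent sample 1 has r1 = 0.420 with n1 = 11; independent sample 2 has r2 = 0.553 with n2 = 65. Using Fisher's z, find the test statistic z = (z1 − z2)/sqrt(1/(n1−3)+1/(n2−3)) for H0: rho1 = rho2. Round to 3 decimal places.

-0.466

z1 = atanh(0.420) = 0.447692,  z2 = atanh(0.553) = 0.622693
SE = √(1/(n1−3) + 1/(n2−3)) = √(1/8 + 1/62) = √(0.1250000 + 0.0161290) = √0.1411290 = 0.375671
z = (z1 − z2)/SE = (0.447692 − 0.622693) / 0.375671 = -0.175001 / 0.375671 = -0.466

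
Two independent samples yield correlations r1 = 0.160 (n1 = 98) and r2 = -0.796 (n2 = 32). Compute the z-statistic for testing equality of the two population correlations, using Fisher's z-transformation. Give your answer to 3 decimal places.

5.887

z1 = atanh(0.160) = 0.161387,  z2 = atanh(-0.796) = -1.087599
SE = √(1/(n1−3) + 1/(n2−3)) = √(1/95 + 1/29) = √(0.0105263 + 0.0344828) = √0.0450091 = 0.212153
z = (z1 − z2)/SE = (0.161387 − (-1.087599)) / 0.212153 = 1.248986 / 0.212153 = 5.887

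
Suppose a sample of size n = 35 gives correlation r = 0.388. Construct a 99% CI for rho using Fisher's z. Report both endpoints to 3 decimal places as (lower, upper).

z_r = atanh(0.388) = 0.409443;  SE = 1/√(n−3) = 1/√32 = 0.176777
z-limits: 0.409443 ± 2.576·0.176777 = 0.409443 ± 0.455378 = [-0.045935, 0.864821]
ρ-limits: (tanh -0.045935, tanh 0.864821) = (-0.046, 0.699)

(-0.046, 0.699)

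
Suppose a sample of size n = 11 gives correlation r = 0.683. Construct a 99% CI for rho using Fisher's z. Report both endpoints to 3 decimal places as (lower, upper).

(-0.076, 0.941)

Fisher z: z_r = atanh(r) = ½·ln((1+0.683)/(1−0.683)) = 0.834716
SE(z) = 1/√(n−3) = 1/√8 = 0.353553
99% ⇒ z* = 2.576; margin = 2.576·0.353553 = 0.910753
CI on z-scale: (-0.076037, 1.745469)
Back-transform: tanh(-0.076037) = -0.075891, tanh(1.745469) = 0.940858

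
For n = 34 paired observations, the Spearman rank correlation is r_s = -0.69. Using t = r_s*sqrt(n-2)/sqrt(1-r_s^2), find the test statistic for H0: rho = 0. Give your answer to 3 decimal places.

-5.393

t = r_s·√(n−2) / √(1−r_s²) with r_s = -0.69, n = 34
  = -0.69·√32 / √(1 − 0.4761)
  = -0.69·5.656854 / 0.723809
  = -3.903229 / 0.723809 = -5.393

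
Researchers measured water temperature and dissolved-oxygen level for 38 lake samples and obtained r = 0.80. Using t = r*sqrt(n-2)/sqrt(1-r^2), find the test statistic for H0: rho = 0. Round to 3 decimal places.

8.000

t = r·√(n−2) / √(1−r²) with r = 0.80, n = 38
  = 0.80·√36 / √(1 − 0.6400)
  = 0.80·6.000000 / 0.600000
  = 4.800000 / 0.600000 = 8.000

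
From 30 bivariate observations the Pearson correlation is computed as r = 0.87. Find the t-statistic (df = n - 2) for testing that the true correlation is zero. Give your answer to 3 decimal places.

9.337

1 − r² = 1 − 0.7569 = 0.2431;  √(1−r²) = 0.493052
√(n−2) = √28 = 5.291503
t = r·√(n−2)/√(1−r²) = 0.87 · 5.291503 / 0.493052 = 9.337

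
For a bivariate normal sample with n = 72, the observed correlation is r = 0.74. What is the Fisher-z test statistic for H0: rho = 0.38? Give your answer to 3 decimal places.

z_r = atanh(0.74) = 0.950479,  z_0 = atanh(0.38) = 0.400060
SE = 1/√(n−3) = 1/√69 = 0.120386
z = (z_r − z_0)/SE = (0.950479 − 0.400060) / 0.120386 = 0.550419 / 0.120386 = 4.572

4.572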